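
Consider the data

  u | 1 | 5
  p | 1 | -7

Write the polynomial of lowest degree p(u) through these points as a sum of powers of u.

L_0(u) = (u - 5) / [-4] = -(1/4)u + 5/4
L_1(u) = (u - 1) / [4] = (1/4)u - 1/4
p(u) = 1·L_0 + (-7)·L_1
  1·L_0(u) = -(1/4)u + 5/4
  (-7)·L_1(u) = -(7/4)u + 7/4
Adding term by term: -2u + 3

p(u) = -2u + 3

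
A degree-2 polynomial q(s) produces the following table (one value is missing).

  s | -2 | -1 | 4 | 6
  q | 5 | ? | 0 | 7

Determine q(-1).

The 3 known values determine q uniquely (degree ≤ 2).
L_0(-1) = (-5)·(-7)/[(-6)·(-8)] = 35/48
L_1(-1) = (1)·(-7)/[(6)·(-2)] = 7/12
L_2(-1) = (1)·(-5)/[(8)·(2)] = -5/16
Sum: 5·(35/48) + 0 + 7·(-5/16) = 35/24

35/24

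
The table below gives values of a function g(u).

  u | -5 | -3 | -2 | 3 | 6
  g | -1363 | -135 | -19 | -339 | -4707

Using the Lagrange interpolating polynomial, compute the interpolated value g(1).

Evaluate each Lagrange basis at u = 1:
L_0(1) = (4)·(3)·(-2)·(-5)/[(-2)·(-3)·(-8)·(-11)] = 5/22
L_1(1) = (6)·(3)·(-2)·(-5)/[(2)·(-1)·(-6)·(-9)] = -5/3
L_2(1) = (6)·(4)·(-2)·(-5)/[(3)·(1)·(-5)·(-8)] = 2
L_3(1) = (6)·(4)·(3)·(-5)/[(8)·(6)·(5)·(-3)] = 1/2
L_4(1) = (6)·(4)·(3)·(-2)/[(11)·(9)·(8)·(3)] = -2/33
Sum: (-1363)·(5/22) + (-135)·(-5/3) + (-19)·(2) + (-339)·(1/2) + (-4707)·(-2/33) = -7

-7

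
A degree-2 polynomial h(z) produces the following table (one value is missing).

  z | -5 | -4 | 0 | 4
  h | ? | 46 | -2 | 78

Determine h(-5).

78

The 3 known values determine h uniquely (degree ≤ 2).
L_0(-5) = (-5)·(-9)/[(-4)·(-8)] = 45/32
L_1(-5) = (-1)·(-9)/[(4)·(-4)] = -9/16
L_2(-5) = (-1)·(-5)/[(8)·(4)] = 5/32
Sum: 46·(45/32) + (-2)·(-9/16) + 78·(5/32) = 78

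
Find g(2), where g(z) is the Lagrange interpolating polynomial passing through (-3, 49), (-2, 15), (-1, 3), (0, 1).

-21

L_0(2) = (4)·(3)·(2)/[(-1)·(-2)·(-3)] = -4
L_1(2) = (5)·(3)·(2)/[(1)·(-1)·(-2)] = 15
L_2(2) = (5)·(4)·(2)/[(2)·(1)·(-1)] = -20
L_3(2) = (5)·(4)·(3)/[(3)·(2)·(1)] = 10
Sum: 49·(-4) + 15·(15) + 3·(-20) + 1·(10) = -21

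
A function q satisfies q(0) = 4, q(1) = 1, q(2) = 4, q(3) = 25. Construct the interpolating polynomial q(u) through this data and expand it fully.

q(u) = 2u^3 - 3u^2 - 2u + 4

Build the Lagrange basis polynomials:
L_0(u) = (u - 1)(u - 2)(u - 3) / [-6] = -(1/6)u^3 + u^2 - (11/6)u + 1
L_1(u) = u(u - 2)(u - 3) / [2] = (1/2)u^3 - (5/2)u^2 + 3u
L_2(u) = u(u - 1)(u - 3) / [-2] = -(1/2)u^3 + 2u^2 - (3/2)u
L_3(u) = u(u - 1)(u - 2) / [6] = (1/6)u^3 - (1/2)u^2 + (1/3)u
q(u) = 4·L_0 + 1·L_1 + 4·L_2 + 25·L_3
  4·L_0(u) = -(2/3)u^3 + 4u^2 - (22/3)u + 4
  1·L_1(u) = (1/2)u^3 - (5/2)u^2 + 3u
  4·L_2(u) = -2u^3 + 8u^2 - 6u
  25·L_3(u) = (25/6)u^3 - (25/2)u^2 + (25/3)u
Adding term by term: 2u^3 - 3u^2 - 2u + 4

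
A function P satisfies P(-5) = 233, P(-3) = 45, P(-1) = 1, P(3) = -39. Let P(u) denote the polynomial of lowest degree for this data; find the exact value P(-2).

L_0(-2) = (1)·(-1)·(-5)/[(-2)·(-4)·(-8)] = -5/64
L_1(-2) = (3)·(-1)·(-5)/[(2)·(-2)·(-6)] = 5/8
L_2(-2) = (3)·(1)·(-5)/[(4)·(2)·(-4)] = 15/32
L_3(-2) = (3)·(1)·(-1)/[(8)·(6)·(4)] = -1/64
Sum: 233·(-5/64) + 45·(5/8) + 1·(15/32) + (-39)·(-1/64) = 11

11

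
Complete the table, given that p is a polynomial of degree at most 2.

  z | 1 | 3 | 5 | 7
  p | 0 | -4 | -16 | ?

The 3 known values determine p uniquely (degree ≤ 2).
Evaluate each Lagrange basis at z = 7:
L_0(7) = (4)·(2)/[(-2)·(-4)] = 1
L_1(7) = (6)·(2)/[(2)·(-2)] = -3
L_2(7) = (6)·(4)/[(4)·(2)] = 3
Sum: 0 + (-4)·(-3) + (-16)·(3) = -36

-36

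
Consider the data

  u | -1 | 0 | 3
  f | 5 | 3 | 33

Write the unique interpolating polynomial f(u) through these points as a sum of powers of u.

f(u) = 3u^2 + u + 3

Build the Lagrange basis polynomials:
L_0(u) = u(u - 3) / [4] = (1/4)u^2 - (3/4)u
L_1(u) = (u + 1)(u - 3) / [-3] = -(1/3)u^2 + (2/3)u + 1
L_2(u) = (u + 1)u / [12] = (1/12)u^2 + (1/12)u
f(u) = 5·L_0 + 3·L_1 + 33·L_2
  5·L_0(u) = (5/4)u^2 - (15/4)u
  3·L_1(u) = -u^2 + 2u + 3
  33·L_2(u) = (11/4)u^2 + (11/4)u
Adding term by term: 3u^2 + u + 3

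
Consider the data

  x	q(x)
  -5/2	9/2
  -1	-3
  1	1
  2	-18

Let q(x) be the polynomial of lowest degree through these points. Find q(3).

-67

Evaluate each Lagrange basis at x = 3:
L_0(3) = (4)·(2)·(1)/[(-3/2)·(-7/2)·(-9/2)] = -64/189
L_1(3) = (11/2)·(2)·(1)/[(3/2)·(-2)·(-3)] = 11/9
L_2(3) = (11/2)·(4)·(1)/[(7/2)·(2)·(-1)] = -22/7
L_3(3) = (11/2)·(4)·(2)/[(9/2)·(3)·(1)] = 88/27
Sum: 9/2·(-64/189) + (-3)·(11/9) + 1·(-22/7) + (-18)·(88/27) = -67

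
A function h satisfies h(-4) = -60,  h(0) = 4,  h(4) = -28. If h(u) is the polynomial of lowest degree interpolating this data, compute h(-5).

-91

Evaluate each Lagrange basis at u = -5:
L_0(-5) = (-5)·(-9)/[(-4)·(-8)] = 45/32
L_1(-5) = (-1)·(-9)/[(4)·(-4)] = -9/16
L_2(-5) = (-1)·(-5)/[(8)·(4)] = 5/32
Sum: (-60)·(45/32) + 4·(-9/16) + (-28)·(5/32) = -91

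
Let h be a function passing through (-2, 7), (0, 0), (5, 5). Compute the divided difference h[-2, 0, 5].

9/14

h[-2,0] = (0 - 7) / (0 - (-2)) = -7/2
h[0,5] = (5 - 0) / (5 - 0) = 1
h[-2,0,5] = (1 - (-7/2)) / (5 - (-2)) = 9/14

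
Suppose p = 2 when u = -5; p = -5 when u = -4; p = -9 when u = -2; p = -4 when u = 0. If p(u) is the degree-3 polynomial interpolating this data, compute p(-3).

Using Newton's divided-difference form:
p[-5,-4] = (-5 - 2) / (-4 - (-5)) = -7
p[-4,-2] = (-9 - (-5)) / (-2 - (-4)) = -2
p[-2,0] = (-4 - (-9)) / (0 - (-2)) = 5/2
p[-5,-4,-2] = (-2 - (-7)) / (-2 - (-5)) = 5/3
p[-4,-2,0] = (5/2 - (-2)) / (0 - (-4)) = 9/8
p[-5,-4,-2,0] = (9/8 - 5/3) / (0 - (-5)) = -13/120
p(-3) = 2 + (-7)·(2) + (5/3)·(2)·(1) + (-13/120)·(2)·(1)·(-1) = -169/20

-169/20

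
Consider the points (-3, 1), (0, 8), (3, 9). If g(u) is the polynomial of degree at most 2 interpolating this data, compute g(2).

Using Newton's divided-difference form:
g[-3,0] = (8 - 1) / (0 - (-3)) = 7/3
g[0,3] = (9 - 8) / (3 - 0) = 1/3
g[-3,0,3] = (1/3 - 7/3) / (3 - (-3)) = -1/3
g(2) = 1 + (7/3)·(5) + (-1/3)·(5)·(2) = 28/3

28/3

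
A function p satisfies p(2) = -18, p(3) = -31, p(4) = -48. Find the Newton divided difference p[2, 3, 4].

-2

p[2,3] = (-31 - (-18)) / (3 - 2) = -13
p[3,4] = (-48 - (-31)) / (4 - 3) = -17
p[2,3,4] = (-17 - (-13)) / (4 - 2) = -2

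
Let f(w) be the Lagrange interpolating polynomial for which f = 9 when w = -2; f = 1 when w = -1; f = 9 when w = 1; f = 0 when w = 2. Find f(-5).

Evaluate each Lagrange basis at w = -5:
L_0(-5) = (-4)·(-6)·(-7)/[(-1)·(-3)·(-4)] = 14
L_1(-5) = (-3)·(-6)·(-7)/[(1)·(-2)·(-3)] = -21
L_2(-5) = (-3)·(-4)·(-7)/[(3)·(2)·(-1)] = 14
L_3(-5) = (-3)·(-4)·(-6)/[(4)·(3)·(1)] = -6
Sum: 9·(14) + 1·(-21) + 9·(14) + 0 = 231

231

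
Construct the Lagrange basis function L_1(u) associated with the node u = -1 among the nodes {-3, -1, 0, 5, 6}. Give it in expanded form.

L_1(u) = (u + 3)u(u - 5)(u - 6) / [(2)·(-1)·(-6)·(-7)]
       = (u^4 - 8u^3 - 3u^2 + 90u) / (-84)

L_1(u) = -(1/84)u^4 + (2/21)u^3 + (1/28)u^2 - (15/14)u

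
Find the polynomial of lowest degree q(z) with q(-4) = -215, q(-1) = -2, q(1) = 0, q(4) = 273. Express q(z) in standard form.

Build the Lagrange basis polynomials:
L_0(z) = (z + 1)(z - 1)(z - 4) / [-120] = -(1/120)z^3 + (1/30)z^2 + (1/120)z - 1/30
L_1(z) = (z + 4)(z - 1)(z - 4) / [30] = (1/30)z^3 - (1/30)z^2 - (8/15)z + 8/15
L_2(z) = (z + 4)(z + 1)(z - 4) / [-30] = -(1/30)z^3 - (1/30)z^2 + (8/15)z + 8/15
L_3(z) = (z + 4)(z + 1)(z - 1) / [120] = (1/120)z^3 + (1/30)z^2 - (1/120)z - 1/30
q(z) = (-215)·L_0 + (-2)·L_1 + 0·L_2 + 273·L_3
  (-215)·L_0(z) = (43/24)z^3 - (43/6)z^2 - (43/24)z + 43/6
  (-2)·L_1(z) = -(1/15)z^3 + (1/15)z^2 + (16/15)z - 16/15
  0·L_2(z) = 0
  273·L_3(z) = (91/40)z^3 + (91/10)z^2 - (91/40)z - 91/10
Adding term by term: 4z^3 + 2z^2 - 3z - 3

q(z) = 4z^3 + 2z^2 - 3z - 3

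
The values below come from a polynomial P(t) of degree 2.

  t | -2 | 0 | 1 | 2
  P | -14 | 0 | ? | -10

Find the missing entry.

The 3 known values determine P uniquely (degree ≤ 2).
Evaluate each Lagrange basis at t = 1:
L_0(1) = (1)·(-1)/[(-2)·(-4)] = -1/8
L_1(1) = (3)·(-1)/[(2)·(-2)] = 3/4
L_2(1) = (3)·(1)/[(4)·(2)] = 3/8
Sum: (-14)·(-1/8) + 0 + (-10)·(3/8) = -2

-2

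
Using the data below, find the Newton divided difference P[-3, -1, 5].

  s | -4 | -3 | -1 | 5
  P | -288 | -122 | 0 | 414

P[-3,-1] = (0 - (-122)) / (-1 - (-3)) = 61
P[-1,5] = (414 - 0) / (5 - (-1)) = 69
P[-3,-1,5] = (69 - 61) / (5 - (-3)) = 1

1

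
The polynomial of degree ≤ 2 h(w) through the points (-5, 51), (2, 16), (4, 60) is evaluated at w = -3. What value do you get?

L_0(-3) = (-5)·(-7)/[(-7)·(-9)] = 5/9
L_1(-3) = (2)·(-7)/[(7)·(-2)] = 1
L_2(-3) = (2)·(-5)/[(9)·(2)] = -5/9
Sum: 51·(5/9) + 16·(1) + 60·(-5/9) = 11

11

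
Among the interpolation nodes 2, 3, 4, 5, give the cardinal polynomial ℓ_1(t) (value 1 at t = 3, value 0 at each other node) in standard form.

ℓ_1(t) = (1/2)t^3 - (11/2)t^2 + 19t - 20

ℓ_1(t) = (t - 2)(t - 4)(t - 5) / [(1)·(-1)·(-2)]
       = (t^3 - 11t^2 + 38t - 40) / (2)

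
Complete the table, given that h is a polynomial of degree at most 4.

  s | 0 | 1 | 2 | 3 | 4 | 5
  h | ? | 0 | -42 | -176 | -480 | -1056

4

The 5 known values determine h uniquely (degree ≤ 4).
Evaluate each Lagrange basis at s = 0:
L_0(0) = (-2)·(-3)·(-4)·(-5)/[(-1)·(-2)·(-3)·(-4)] = 5
L_1(0) = (-1)·(-3)·(-4)·(-5)/[(1)·(-1)·(-2)·(-3)] = -10
L_2(0) = (-1)·(-2)·(-4)·(-5)/[(2)·(1)·(-1)·(-2)] = 10
L_3(0) = (-1)·(-2)·(-3)·(-5)/[(3)·(2)·(1)·(-1)] = -5
L_4(0) = (-1)·(-2)·(-3)·(-4)/[(4)·(3)·(2)·(1)] = 1
Sum: 0 + (-42)·(-10) + (-176)·(10) + (-480)·(-5) + (-1056)·(1) = 4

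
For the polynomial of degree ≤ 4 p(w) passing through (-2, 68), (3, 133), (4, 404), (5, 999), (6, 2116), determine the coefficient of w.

Build the Lagrange basis polynomials:
L_0(w) = (w - 3)(w - 4)(w - 5)(w - 6) / [1680] = (1/1680)w^4 - (3/280)w^3 + (17/240)w^2 - (57/280)w + 3/14
L_1(w) = (w + 2)(w - 4)(w - 5)(w - 6) / [-30] = -(1/30)w^4 + (13/30)w^3 - (22/15)w^2 - (14/15)w + 8
L_2(w) = (w + 2)(w - 3)(w - 5)(w - 6) / [12] = (1/12)w^4 - w^3 + (35/12)w^2 + 3w - 15
L_3(w) = (w + 2)(w - 3)(w - 4)(w - 6) / [-14] = -(1/14)w^4 + (11/14)w^3 - 2w^2 - (18/7)w + 72/7
L_4(w) = (w + 2)(w - 3)(w - 4)(w - 5) / [48] = (1/48)w^4 - (5/24)w^3 + (23/48)w^2 + (17/24)w - 5/2
p(w) = 68·L_0 + 133·L_1 + 404·L_2 + 999·L_3 + 2116·L_4
Only the coefficient of w is needed; take it from each L_i and combine:
68·(-57/280) + 133·(-14/15) + 404·(3) + 999·(-18/7) + 2116·(17/24) = 4

4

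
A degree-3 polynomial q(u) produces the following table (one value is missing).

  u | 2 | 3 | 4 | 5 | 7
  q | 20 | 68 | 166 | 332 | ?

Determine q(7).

940

The 4 known values determine q uniquely (degree ≤ 3).
Evaluate each Lagrange basis at u = 7:
L_0(7) = (4)·(3)·(2)/[(-1)·(-2)·(-3)] = -4
L_1(7) = (5)·(3)·(2)/[(1)·(-1)·(-2)] = 15
L_2(7) = (5)·(4)·(2)/[(2)·(1)·(-1)] = -20
L_3(7) = (5)·(4)·(3)/[(3)·(2)·(1)] = 10
Sum: 20·(-4) + 68·(15) + 166·(-20) + 332·(10) = 940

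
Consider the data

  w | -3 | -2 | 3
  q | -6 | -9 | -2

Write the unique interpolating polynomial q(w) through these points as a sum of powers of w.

L_0(w) = (w + 2)(w - 3) / [6] = (1/6)w^2 - (1/6)w - 1
L_1(w) = (w + 3)(w - 3) / [-5] = -(1/5)w^2 + 9/5
L_2(w) = (w + 3)(w + 2) / [30] = (1/30)w^2 + (1/6)w + 1/5
q(w) = (-6)·L_0 + (-9)·L_1 + (-2)·L_2
  (-6)·L_0(w) = -w^2 + w + 6
  (-9)·L_1(w) = (9/5)w^2 - 81/5
  (-2)·L_2(w) = -(1/15)w^2 - (1/3)w - 2/5
Adding term by term: (11/15)w^2 + (2/3)w - 53/5

q(w) = (11/15)w^2 + (2/3)w - 53/5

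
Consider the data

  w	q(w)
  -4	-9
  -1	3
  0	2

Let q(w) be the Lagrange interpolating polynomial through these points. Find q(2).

Evaluate each Lagrange basis at w = 2:
L_0(2) = (3)·(2)/[(-3)·(-4)] = 1/2
L_1(2) = (6)·(2)/[(3)·(-1)] = -4
L_2(2) = (6)·(3)/[(4)·(1)] = 9/2
Sum: (-9)·(1/2) + 3·(-4) + 2·(9/2) = -15/2

-15/2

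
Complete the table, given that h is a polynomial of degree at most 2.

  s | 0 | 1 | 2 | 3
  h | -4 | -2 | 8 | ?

26

The 3 known values determine h uniquely (degree ≤ 2).
Evaluate each Lagrange basis at s = 3:
L_0(3) = (2)·(1)/[(-1)·(-2)] = 1
L_1(3) = (3)·(1)/[(1)·(-1)] = -3
L_2(3) = (3)·(2)/[(2)·(1)] = 3
Sum: (-4)·(1) + (-2)·(-3) + 8·(3) = 26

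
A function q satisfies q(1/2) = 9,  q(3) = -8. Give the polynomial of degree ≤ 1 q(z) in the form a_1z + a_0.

q(z) = -(34/5)z + 62/5

L_0(z) = (z - 3) / [-5/2] = -(2/5)z + 6/5
L_1(z) = (z - 1/2) / [5/2] = (2/5)z - 1/5
q(z) = 9·L_0 + (-8)·L_1
  9·L_0(z) = -(18/5)z + 54/5
  (-8)·L_1(z) = -(16/5)z + 8/5
Adding term by term: -(34/5)z + 62/5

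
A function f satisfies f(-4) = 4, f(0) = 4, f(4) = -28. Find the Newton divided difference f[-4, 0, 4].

f[-4,0] = (4 - 4) / (0 - (-4)) = 0
f[0,4] = (-28 - 4) / (4 - 0) = -8
f[-4,0,4] = (-8 - 0) / (4 - (-4)) = -1

-1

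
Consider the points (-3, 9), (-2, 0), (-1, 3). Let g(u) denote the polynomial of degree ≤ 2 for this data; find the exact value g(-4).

30

Evaluate each Lagrange basis at u = -4:
L_0(-4) = (-2)·(-3)/[(-1)·(-2)] = 3
L_1(-4) = (-1)·(-3)/[(1)·(-1)] = -3
L_2(-4) = (-1)·(-2)/[(2)·(1)] = 1
Sum: 9·(3) + 0 + 3·(1) = 30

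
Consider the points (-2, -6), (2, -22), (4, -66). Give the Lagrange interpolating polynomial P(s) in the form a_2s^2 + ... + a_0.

L_0(s) = (s - 2)(s - 4) / [24] = (1/24)s^2 - (1/4)s + 1/3
L_1(s) = (s + 2)(s - 4) / [-8] = -(1/8)s^2 + (1/4)s + 1
L_2(s) = (s + 2)(s - 2) / [12] = (1/12)s^2 - 1/3
P(s) = (-6)·L_0 + (-22)·L_1 + (-66)·L_2
  (-6)·L_0(s) = -(1/4)s^2 + (3/2)s - 2
  (-22)·L_1(s) = (11/4)s^2 - (11/2)s - 22
  (-66)·L_2(s) = -(11/2)s^2 + 22
Adding term by term: -3s^2 - 4s - 2

P(s) = -3s^2 - 4s - 2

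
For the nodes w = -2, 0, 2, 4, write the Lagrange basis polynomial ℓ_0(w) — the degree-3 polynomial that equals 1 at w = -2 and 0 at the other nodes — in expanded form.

ℓ_0(w) = -(1/48)w^3 + (1/8)w^2 - (1/6)w

ℓ_0(w) = w(w - 2)(w - 4) / [(-2)·(-4)·(-6)]
       = (w^3 - 6w^2 + 8w) / (-48)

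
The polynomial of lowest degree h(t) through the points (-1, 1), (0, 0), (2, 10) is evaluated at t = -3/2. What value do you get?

Evaluate each Lagrange basis at t = -3/2:
L_0(-3/2) = (-3/2)·(-7/2)/[(-1)·(-3)] = 7/4
L_1(-3/2) = (-1/2)·(-7/2)/[(1)·(-2)] = -7/8
L_2(-3/2) = (-1/2)·(-3/2)/[(3)·(2)] = 1/8
Sum: 1·(7/4) + 0 + 10·(1/8) = 3

3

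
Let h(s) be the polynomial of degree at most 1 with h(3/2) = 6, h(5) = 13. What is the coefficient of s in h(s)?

Build the Lagrange basis polynomials:
L_0(s) = (s - 5) / [-7/2] = -(2/7)s + 10/7
L_1(s) = (s - 3/2) / [7/2] = (2/7)s - 3/7
h(s) = 6·L_0 + 13·L_1
Only the coefficient of s is needed; take it from each L_i and combine:
6·(-2/7) + 13·(2/7) = 2

2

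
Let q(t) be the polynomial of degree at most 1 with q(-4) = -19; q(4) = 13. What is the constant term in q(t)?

L_0(t) = (t - 4) / [-8] = -(1/8)t + 1/2
L_1(t) = (t + 4) / [8] = (1/8)t + 1/2
q(t) = (-19)·L_0 + 13·L_1
Only the constant term is needed; take it from each L_i and combine:
(-19)·(1/2) + 13·(1/2) = -3

-3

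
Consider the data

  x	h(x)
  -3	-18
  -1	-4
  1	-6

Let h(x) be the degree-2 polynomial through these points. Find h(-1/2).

Using Newton's divided-difference form:
h[-3,-1] = (-4 - (-18)) / (-1 - (-3)) = 7
h[-1,1] = (-6 - (-4)) / (1 - (-1)) = -1
h[-3,-1,1] = (-1 - 7) / (1 - (-3)) = -2
h(-1/2) = -18 + 7·(5/2) + (-2)·(5/2)·(1/2) = -3

-3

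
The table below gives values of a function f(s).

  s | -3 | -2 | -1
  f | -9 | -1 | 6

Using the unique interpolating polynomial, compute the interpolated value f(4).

Evaluate each Lagrange basis at s = 4:
L_0(4) = (6)·(5)/[(-1)·(-2)] = 15
L_1(4) = (7)·(5)/[(1)·(-1)] = -35
L_2(4) = (7)·(6)/[(2)·(1)] = 21
Sum: (-9)·(15) + (-1)·(-35) + 6·(21) = 26

26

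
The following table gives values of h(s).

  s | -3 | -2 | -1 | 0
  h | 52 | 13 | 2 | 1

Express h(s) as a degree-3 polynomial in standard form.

h(s) = -3s^3 - 4s^2 - 2s + 1

Build the Lagrange basis polynomials:
L_0(s) = (s + 2)(s + 1)s / [-6] = -(1/6)s^3 - (1/2)s^2 - (1/3)s
L_1(s) = (s + 3)(s + 1)s / [2] = (1/2)s^3 + 2s^2 + (3/2)s
L_2(s) = (s + 3)(s + 2)s / [-2] = -(1/2)s^3 - (5/2)s^2 - 3s
L_3(s) = (s + 3)(s + 2)(s + 1) / [6] = (1/6)s^3 + s^2 + (11/6)s + 1
h(s) = 52·L_0 + 13·L_1 + 2·L_2 + 1·L_3
  52·L_0(s) = -(26/3)s^3 - 26s^2 - (52/3)s
  13·L_1(s) = (13/2)s^3 + 26s^2 + (39/2)s
  2·L_2(s) = -s^3 - 5s^2 - 6s
  1·L_3(s) = (1/6)s^3 + s^2 + (11/6)s + 1
Adding term by term: -3s^3 - 4s^2 - 2s + 1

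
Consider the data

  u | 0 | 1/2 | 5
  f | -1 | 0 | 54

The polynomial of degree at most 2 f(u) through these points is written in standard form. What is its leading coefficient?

2

L_0(u) = (u - 1/2)(u - 5) / [5/2] = (2/5)u^2 - (11/5)u + 1
L_1(u) = u(u - 5) / [-9/4] = -(4/9)u^2 + (20/9)u
L_2(u) = u(u - 1/2) / [45/2] = (2/45)u^2 - (1/45)u
f(u) = (-1)·L_0 + 0·L_1 + 54·L_2
Only the coefficient of u^2 is needed; take it from each L_i and combine:
(-1)·(2/5) + 0·(-4/9) + 54·(2/45) = 2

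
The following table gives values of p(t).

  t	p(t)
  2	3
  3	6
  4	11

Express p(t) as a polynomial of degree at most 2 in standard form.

p(t) = t^2 - 2t + 3

Build the Lagrange basis polynomials:
L_0(t) = (t - 3)(t - 4) / [2] = (1/2)t^2 - (7/2)t + 6
L_1(t) = (t - 2)(t - 4) / [-1] = -t^2 + 6t - 8
L_2(t) = (t - 2)(t - 3) / [2] = (1/2)t^2 - (5/2)t + 3
p(t) = 3·L_0 + 6·L_1 + 11·L_2
  3·L_0(t) = (3/2)t^2 - (21/2)t + 18
  6·L_1(t) = -6t^2 + 36t - 48
  11·L_2(t) = (11/2)t^2 - (55/2)t + 33
Adding term by term: t^2 - 2t + 3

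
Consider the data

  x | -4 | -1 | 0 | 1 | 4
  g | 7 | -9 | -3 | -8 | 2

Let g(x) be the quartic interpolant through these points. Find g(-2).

Evaluate each Lagrange basis at x = -2:
L_0(-2) = (-1)·(-2)·(-3)·(-6)/[(-3)·(-4)·(-5)·(-8)] = 3/40
L_1(-2) = (2)·(-2)·(-3)·(-6)/[(3)·(-1)·(-2)·(-5)] = 12/5
L_2(-2) = (2)·(-1)·(-3)·(-6)/[(4)·(1)·(-1)·(-4)] = -9/4
L_3(-2) = (2)·(-1)·(-2)·(-6)/[(5)·(2)·(1)·(-3)] = 4/5
L_4(-2) = (2)·(-1)·(-2)·(-3)/[(8)·(5)·(4)·(3)] = -1/40
Sum: 7·(3/40) + (-9)·(12/5) + (-3)·(-9/4) + (-8)·(4/5) + 2·(-1/40) = -831/40

-831/40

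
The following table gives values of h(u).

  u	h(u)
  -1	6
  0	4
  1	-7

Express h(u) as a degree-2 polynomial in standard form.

Newton's divided differences:
h[-1,0] = (4 - 6) / (0 - (-1)) = -2
h[0,1] = (-7 - 4) / (1 - 0) = -11
h[-1,0,1] = (-11 - (-2)) / (1 - (-1)) = -9/2
h(u) = 6 + (-2)·(u + 1) + (-9/2)·(u + 1)u
Expanding: h(u) = -(9/2)u^2 - (13/2)u + 4

h(u) = -(9/2)u^2 - (13/2)u + 4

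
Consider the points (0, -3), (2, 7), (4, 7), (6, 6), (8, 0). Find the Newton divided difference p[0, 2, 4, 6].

p[0,2] = (7 - (-3)) / (2 - 0) = 5
p[2,4] = (7 - 7) / (4 - 2) = 0
p[4,6] = (6 - 7) / (6 - 4) = -1/2
p[0,2,4] = (0 - 5) / (4 - 0) = -5/4
p[2,4,6] = (-1/2 - 0) / (6 - 2) = -1/8
p[0,2,4,6] = (-1/8 - (-5/4)) / (6 - 0) = 3/16

3/16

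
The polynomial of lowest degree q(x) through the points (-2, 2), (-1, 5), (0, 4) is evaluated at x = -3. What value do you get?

-5

Using Newton's divided-difference form:
q[-2,-1] = (5 - 2) / (-1 - (-2)) = 3
q[-1,0] = (4 - 5) / (0 - (-1)) = -1
q[-2,-1,0] = (-1 - 3) / (0 - (-2)) = -2
q(-3) = 2 + 3·(-1) + (-2)·(-1)·(-2) = -5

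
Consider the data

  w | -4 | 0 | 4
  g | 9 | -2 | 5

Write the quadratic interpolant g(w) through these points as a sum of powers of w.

g(w) = (9/16)w^2 - (1/2)w - 2

Build the Lagrange basis polynomials:
L_0(w) = w(w - 4) / [32] = (1/32)w^2 - (1/8)w
L_1(w) = (w + 4)(w - 4) / [-16] = -(1/16)w^2 + 1
L_2(w) = (w + 4)w / [32] = (1/32)w^2 + (1/8)w
g(w) = 9·L_0 + (-2)·L_1 + 5·L_2
  9·L_0(w) = (9/32)w^2 - (9/8)w
  (-2)·L_1(w) = (1/8)w^2 - 2
  5·L_2(w) = (5/32)w^2 + (5/8)w
Adding term by term: (9/16)w^2 - (1/2)w - 2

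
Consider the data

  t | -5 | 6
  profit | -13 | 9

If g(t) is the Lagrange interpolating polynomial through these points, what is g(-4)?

-11

L_0(-4) = (-10)/[(-11)] = 10/11
L_1(-4) = (1)/[(11)] = 1/11
Sum: (-13)·(10/11) + 9·(1/11) = -11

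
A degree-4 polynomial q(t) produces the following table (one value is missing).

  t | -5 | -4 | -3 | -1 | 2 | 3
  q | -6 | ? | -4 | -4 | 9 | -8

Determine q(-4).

The 5 known values determine q uniquely (degree ≤ 4).
Evaluate each Lagrange basis at t = -4:
L_0(-4) = (-1)·(-3)·(-6)·(-7)/[(-2)·(-4)·(-7)·(-8)] = 9/32
L_1(-4) = (1)·(-3)·(-6)·(-7)/[(2)·(-2)·(-5)·(-6)] = 21/20
L_2(-4) = (1)·(-1)·(-6)·(-7)/[(4)·(2)·(-3)·(-4)] = -7/16
L_3(-4) = (1)·(-1)·(-3)·(-7)/[(7)·(5)·(3)·(-1)] = 1/5
L_4(-4) = (1)·(-1)·(-3)·(-6)/[(8)·(6)·(4)·(1)] = -3/32
Sum: (-6)·(9/32) + (-4)·(21/20) + (-4)·(-7/16) + 9·(1/5) + (-8)·(-3/32) = -127/80

-127/80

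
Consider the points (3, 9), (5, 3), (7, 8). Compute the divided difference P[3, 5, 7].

11/8

P[3,5] = (3 - 9) / (5 - 3) = -3
P[5,7] = (8 - 3) / (7 - 5) = 5/2
P[3,5,7] = (5/2 - (-3)) / (7 - 3) = 11/8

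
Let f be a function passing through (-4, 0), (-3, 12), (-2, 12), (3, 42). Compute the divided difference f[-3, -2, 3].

1

f[-3,-2] = (12 - 12) / (-2 - (-3)) = 0
f[-2,3] = (42 - 12) / (3 - (-2)) = 6
f[-3,-2,3] = (6 - 0) / (3 - (-3)) = 1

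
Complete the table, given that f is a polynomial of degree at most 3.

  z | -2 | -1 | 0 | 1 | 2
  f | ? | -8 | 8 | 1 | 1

The 4 known values determine f uniquely (degree ≤ 3).
L_0(-2) = (-2)·(-3)·(-4)/[(-1)·(-2)·(-3)] = 4
L_1(-2) = (-1)·(-3)·(-4)/[(1)·(-1)·(-2)] = -6
L_2(-2) = (-1)·(-2)·(-4)/[(2)·(1)·(-1)] = 4
L_3(-2) = (-1)·(-2)·(-3)/[(3)·(2)·(1)] = -1
Sum: (-8)·(4) + 8·(-6) + 1·(4) + 1·(-1) = -77

-77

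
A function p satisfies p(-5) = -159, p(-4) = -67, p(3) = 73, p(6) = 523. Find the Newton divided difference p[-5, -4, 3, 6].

2

p[-5,-4] = (-67 - (-159)) / (-4 - (-5)) = 92
p[-4,3] = (73 - (-67)) / (3 - (-4)) = 20
p[3,6] = (523 - 73) / (6 - 3) = 150
p[-5,-4,3] = (20 - 92) / (3 - (-5)) = -9
p[-4,3,6] = (150 - 20) / (6 - (-4)) = 13
p[-5,-4,3,6] = (13 - (-9)) / (6 - (-5)) = 2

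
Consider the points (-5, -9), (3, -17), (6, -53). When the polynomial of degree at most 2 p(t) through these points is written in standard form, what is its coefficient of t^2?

The leading coefficient equals the top divided difference p[-5,3,6].
p[-5,3] = (-17 - (-9)) / (3 - (-5)) = -1
p[3,6] = (-53 - (-17)) / (6 - 3) = -12
p[-5,3,6] = (-12 - (-1)) / (6 - (-5)) = -1

-1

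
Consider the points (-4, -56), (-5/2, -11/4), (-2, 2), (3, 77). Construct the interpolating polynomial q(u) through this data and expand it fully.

q(u) = 2u^3 + 4u^2 - 3u - 4

Newton's divided differences:
q[-4,-5/2] = (-11/4 - (-56)) / (-5/2 - (-4)) = 71/2
q[-5/2,-2] = (2 - (-11/4)) / (-2 - (-5/2)) = 19/2
q[-2,3] = (77 - 2) / (3 - (-2)) = 15
q[-4,-5/2,-2] = (19/2 - 71/2) / (-2 - (-4)) = -13
q[-5/2,-2,3] = (15 - 19/2) / (3 - (-5/2)) = 1
q[-4,-5/2,-2,3] = (1 - (-13)) / (3 - (-4)) = 2
q(u) = -56 + (71/2)·(u + 4) + (-13)·(u + 4)(u + 5/2) + 2·(u + 4)(u + 5/2)(u + 2)
Expanding: q(u) = 2u^3 + 4u^2 - 3u - 4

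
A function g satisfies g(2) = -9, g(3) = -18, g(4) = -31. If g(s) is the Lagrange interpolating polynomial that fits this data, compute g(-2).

-13

Evaluate each Lagrange basis at s = -2:
L_0(-2) = (-5)·(-6)/[(-1)·(-2)] = 15
L_1(-2) = (-4)·(-6)/[(1)·(-1)] = -24
L_2(-2) = (-4)·(-5)/[(2)·(1)] = 10
Sum: (-9)·(15) + (-18)·(-24) + (-31)·(10) = -13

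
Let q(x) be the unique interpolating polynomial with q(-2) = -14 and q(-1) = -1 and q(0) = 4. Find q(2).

-10

Evaluate each Lagrange basis at x = 2:
L_0(2) = (3)·(2)/[(-1)·(-2)] = 3
L_1(2) = (4)·(2)/[(1)·(-1)] = -8
L_2(2) = (4)·(3)/[(2)·(1)] = 6
Sum: (-14)·(3) + (-1)·(-8) + 4·(6) = -10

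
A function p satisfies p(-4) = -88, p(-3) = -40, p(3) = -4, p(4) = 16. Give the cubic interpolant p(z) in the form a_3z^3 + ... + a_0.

Newton's divided differences:
p[-4,-3] = (-40 - (-88)) / (-3 - (-4)) = 48
p[-3,3] = (-4 - (-40)) / (3 - (-3)) = 6
p[3,4] = (16 - (-4)) / (4 - 3) = 20
p[-4,-3,3] = (6 - 48) / (3 - (-4)) = -6
p[-3,3,4] = (20 - 6) / (4 - (-3)) = 2
p[-4,-3,3,4] = (2 - (-6)) / (4 - (-4)) = 1
p(z) = -88 + 48·(z + 4) + (-6)·(z + 4)(z + 3) + 1·(z + 4)(z + 3)(z - 3)
Expanding: p(z) = z^3 - 2z^2 - 3z - 4

p(z) = z^3 - 2z^2 - 3z - 4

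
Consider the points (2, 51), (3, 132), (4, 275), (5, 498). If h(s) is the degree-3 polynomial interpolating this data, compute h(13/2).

8175/8

L_0(13/2) = (7/2)·(5/2)·(3/2)/[(-1)·(-2)·(-3)] = -35/16
L_1(13/2) = (9/2)·(5/2)·(3/2)/[(1)·(-1)·(-2)] = 135/16
L_2(13/2) = (9/2)·(7/2)·(3/2)/[(2)·(1)·(-1)] = -189/16
L_3(13/2) = (9/2)·(7/2)·(5/2)/[(3)·(2)·(1)] = 105/16
Sum: 51·(-35/16) + 132·(135/16) + 275·(-189/16) + 498·(105/16) = 8175/8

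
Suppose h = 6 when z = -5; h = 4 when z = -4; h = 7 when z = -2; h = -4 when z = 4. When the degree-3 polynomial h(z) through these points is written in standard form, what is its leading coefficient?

-19/108

The leading coefficient equals the top divided difference h[-5,-4,-2,4].
h[-5,-4] = (4 - 6) / (-4 - (-5)) = -2
h[-4,-2] = (7 - 4) / (-2 - (-4)) = 3/2
h[-2,4] = (-4 - 7) / (4 - (-2)) = -11/6
h[-5,-4,-2] = (3/2 - (-2)) / (-2 - (-5)) = 7/6
h[-4,-2,4] = (-11/6 - 3/2) / (4 - (-4)) = -5/12
h[-5,-4,-2,4] = (-5/12 - 7/6) / (4 - (-5)) = -19/108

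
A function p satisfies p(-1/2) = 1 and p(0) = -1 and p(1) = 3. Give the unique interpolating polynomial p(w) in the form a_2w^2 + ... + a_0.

Build the Lagrange basis polynomials:
L_0(w) = w(w - 1) / [3/4] = (4/3)w^2 - (4/3)w
L_1(w) = (w + 1/2)(w - 1) / [-1/2] = -2w^2 + w + 1
L_2(w) = (w + 1/2)w / [3/2] = (2/3)w^2 + (1/3)w
p(w) = 1·L_0 + (-1)·L_1 + 3·L_2
  1·L_0(w) = (4/3)w^2 - (4/3)w
  (-1)·L_1(w) = 2w^2 - w - 1
  3·L_2(w) = 2w^2 + w
Adding term by term: (16/3)w^2 - (4/3)w - 1

p(w) = (16/3)w^2 - (4/3)w - 1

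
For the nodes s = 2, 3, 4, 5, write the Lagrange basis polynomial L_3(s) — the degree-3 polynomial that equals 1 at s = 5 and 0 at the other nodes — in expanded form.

L_3(s) = (1/6)s^3 - (3/2)s^2 + (13/3)s - 4

L_3(s) = (s - 2)(s - 3)(s - 4) / [(3)·(2)·(1)]
       = (s^3 - 9s^2 + 26s - 24) / (6)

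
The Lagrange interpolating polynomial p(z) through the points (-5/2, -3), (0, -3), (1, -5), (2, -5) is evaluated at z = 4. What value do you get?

197/21

L_0(4) = (4)·(3)·(2)/[(-5/2)·(-7/2)·(-9/2)] = -64/105
L_1(4) = (13/2)·(3)·(2)/[(5/2)·(-1)·(-2)] = 39/5
L_2(4) = (13/2)·(4)·(2)/[(7/2)·(1)·(-1)] = -104/7
L_3(4) = (13/2)·(4)·(3)/[(9/2)·(2)·(1)] = 26/3
Sum: (-3)·(-64/105) + (-3)·(39/5) + (-5)·(-104/7) + (-5)·(26/3) = 197/21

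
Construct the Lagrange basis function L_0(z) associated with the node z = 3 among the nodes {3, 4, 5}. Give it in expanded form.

L_0(z) = (1/2)z^2 - (9/2)z + 10

L_0(z) = (z - 4)(z - 5) / [(-1)·(-2)]
       = (z^2 - 9z + 20) / (2)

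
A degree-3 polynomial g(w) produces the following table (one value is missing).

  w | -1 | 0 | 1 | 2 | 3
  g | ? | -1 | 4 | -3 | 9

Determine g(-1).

The 4 known values determine g uniquely (degree ≤ 3).
Evaluate each Lagrange basis at w = -1:
L_0(-1) = (-2)·(-3)·(-4)/[(-1)·(-2)·(-3)] = 4
L_1(-1) = (-1)·(-3)·(-4)/[(1)·(-1)·(-2)] = -6
L_2(-1) = (-1)·(-2)·(-4)/[(2)·(1)·(-1)] = 4
L_3(-1) = (-1)·(-2)·(-3)/[(3)·(2)·(1)] = -1
Sum: (-1)·(4) + 4·(-6) + (-3)·(4) + 9·(-1) = -49

-49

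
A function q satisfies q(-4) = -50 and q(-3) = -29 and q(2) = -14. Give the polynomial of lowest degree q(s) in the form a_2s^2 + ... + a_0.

Newton's divided differences:
q[-4,-3] = (-29 - (-50)) / (-3 - (-4)) = 21
q[-3,2] = (-14 - (-29)) / (2 - (-3)) = 3
q[-4,-3,2] = (3 - 21) / (2 - (-4)) = -3
q(s) = -50 + 21·(s + 4) + (-3)·(s + 4)(s + 3)
Expanding: q(s) = -3s^2 - 2

q(s) = -3s^2 - 2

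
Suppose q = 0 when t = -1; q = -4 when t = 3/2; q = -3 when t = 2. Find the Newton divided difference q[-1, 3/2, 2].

q[-1,3/2] = (-4 - 0) / (3/2 - (-1)) = -8/5
q[3/2,2] = (-3 - (-4)) / (2 - 3/2) = 2
q[-1,3/2,2] = (2 - (-8/5)) / (2 - (-1)) = 6/5

6/5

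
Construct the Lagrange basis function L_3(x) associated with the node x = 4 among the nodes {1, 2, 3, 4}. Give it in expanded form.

L_3(x) = (1/6)x^3 - x^2 + (11/6)x - 1

L_3(x) = (x - 1)(x - 2)(x - 3) / [(3)·(2)·(1)]
       = (x^3 - 6x^2 + 11x - 6) / (6)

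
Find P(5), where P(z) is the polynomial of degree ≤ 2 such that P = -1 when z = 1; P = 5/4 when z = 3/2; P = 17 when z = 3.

59

Evaluate each Lagrange basis at z = 5:
L_0(5) = (7/2)·(2)/[(-1/2)·(-2)] = 7
L_1(5) = (4)·(2)/[(1/2)·(-3/2)] = -32/3
L_2(5) = (4)·(7/2)/[(2)·(3/2)] = 14/3
Sum: (-1)·(7) + 5/4·(-32/3) + 17·(14/3) = 59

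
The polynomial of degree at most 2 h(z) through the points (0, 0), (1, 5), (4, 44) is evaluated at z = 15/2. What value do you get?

135

L_0(15/2) = (13/2)·(7/2)/[(-1)·(-4)] = 91/16
L_1(15/2) = (15/2)·(7/2)/[(1)·(-3)] = -35/4
L_2(15/2) = (15/2)·(13/2)/[(4)·(3)] = 65/16
Sum: 0 + 5·(-35/4) + 44·(65/16) = 135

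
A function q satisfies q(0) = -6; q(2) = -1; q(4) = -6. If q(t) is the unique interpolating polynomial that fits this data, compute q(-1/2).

L_0(-1/2) = (-5/2)·(-9/2)/[(-2)·(-4)] = 45/32
L_1(-1/2) = (-1/2)·(-9/2)/[(2)·(-2)] = -9/16
L_2(-1/2) = (-1/2)·(-5/2)/[(4)·(2)] = 5/32
Sum: (-6)·(45/32) + (-1)·(-9/16) + (-6)·(5/32) = -141/16

-141/16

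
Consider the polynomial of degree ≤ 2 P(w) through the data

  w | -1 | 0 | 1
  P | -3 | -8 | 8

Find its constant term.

-8

Build the Lagrange basis polynomials:
L_0(w) = w(w - 1) / [2] = (1/2)w^2 - (1/2)w
L_1(w) = (w + 1)(w - 1) / [-1] = -w^2 + 1
L_2(w) = (w + 1)w / [2] = (1/2)w^2 + (1/2)w
P(w) = (-3)·L_0 + (-8)·L_1 + 8·L_2
Only the constant term is needed; take it from each L_i and combine:
(-3)·(0) + (-8)·(1) + 8·(0) = -8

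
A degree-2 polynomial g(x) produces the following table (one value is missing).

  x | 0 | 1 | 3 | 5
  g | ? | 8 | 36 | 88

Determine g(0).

3

The 3 known values determine g uniquely (degree ≤ 2).
Evaluate each Lagrange basis at x = 0:
L_0(0) = (-3)·(-5)/[(-2)·(-4)] = 15/8
L_1(0) = (-1)·(-5)/[(2)·(-2)] = -5/4
L_2(0) = (-1)·(-3)/[(4)·(2)] = 3/8
Sum: 8·(15/8) + 36·(-5/4) + 88·(3/8) = 3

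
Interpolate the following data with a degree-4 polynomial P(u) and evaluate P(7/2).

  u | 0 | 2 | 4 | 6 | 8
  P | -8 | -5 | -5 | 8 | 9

-12891/2048

Evaluate each Lagrange basis at u = 7/2:
L_0(7/2) = (3/2)·(-1/2)·(-5/2)·(-9/2)/[(-2)·(-4)·(-6)·(-8)] = -45/2048
L_1(7/2) = (7/2)·(-1/2)·(-5/2)·(-9/2)/[(2)·(-2)·(-4)·(-6)] = 105/512
L_2(7/2) = (7/2)·(3/2)·(-5/2)·(-9/2)/[(4)·(2)·(-2)·(-4)] = 945/1024
L_3(7/2) = (7/2)·(3/2)·(-1/2)·(-9/2)/[(6)·(4)·(2)·(-2)] = -63/512
L_4(7/2) = (7/2)·(3/2)·(-1/2)·(-5/2)/[(8)·(6)·(4)·(2)] = 35/2048
Sum: (-8)·(-45/2048) + (-5)·(105/512) + (-5)·(945/1024) + 8·(-63/512) + 9·(35/2048) = -12891/2048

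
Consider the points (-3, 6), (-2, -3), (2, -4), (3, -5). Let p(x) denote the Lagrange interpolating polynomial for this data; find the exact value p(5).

-106/5

Evaluate each Lagrange basis at x = 5:
L_0(5) = (7)·(3)·(2)/[(-1)·(-5)·(-6)] = -7/5
L_1(5) = (8)·(3)·(2)/[(1)·(-4)·(-5)] = 12/5
L_2(5) = (8)·(7)·(2)/[(5)·(4)·(-1)] = -28/5
L_3(5) = (8)·(7)·(3)/[(6)·(5)·(1)] = 28/5
Sum: 6·(-7/5) + (-3)·(12/5) + (-4)·(-28/5) + (-5)·(28/5) = -106/5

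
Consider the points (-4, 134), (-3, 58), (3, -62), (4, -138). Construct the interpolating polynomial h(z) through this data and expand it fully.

L_0(z) = (z + 3)(z - 3)(z - 4) / [-56] = -(1/56)z^3 + (1/14)z^2 + (9/56)z - 9/14
L_1(z) = (z + 4)(z - 3)(z - 4) / [42] = (1/42)z^3 - (1/14)z^2 - (8/21)z + 8/7
L_2(z) = (z + 4)(z + 3)(z - 4) / [-42] = -(1/42)z^3 - (1/14)z^2 + (8/21)z + 8/7
L_3(z) = (z + 4)(z + 3)(z - 3) / [56] = (1/56)z^3 + (1/14)z^2 - (9/56)z - 9/14
h(z) = 134·L_0 + 58·L_1 + (-62)·L_2 + (-138)·L_3
  134·L_0(z) = -(67/28)z^3 + (67/7)z^2 + (603/28)z - 603/7
  58·L_1(z) = (29/21)z^3 - (29/7)z^2 - (464/21)z + 464/7
  (-62)·L_2(z) = (31/21)z^3 + (31/7)z^2 - (496/21)z - 496/7
  (-138)·L_3(z) = -(69/28)z^3 - (69/7)z^2 + (621/28)z + 621/7
Adding term by term: -2z^3 - 2z - 2

h(z) = -2z^3 - 2z - 2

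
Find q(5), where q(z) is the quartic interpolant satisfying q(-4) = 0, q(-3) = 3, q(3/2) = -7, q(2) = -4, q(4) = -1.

-435/22

Evaluate each Lagrange basis at z = 5:
L_0(5) = (8)·(7/2)·(3)·(1)/[(-1)·(-11/2)·(-6)·(-8)] = 7/22
L_1(5) = (9)·(7/2)·(3)·(1)/[(1)·(-9/2)·(-5)·(-7)] = -3/5
L_2(5) = (9)·(8)·(3)·(1)/[(11/2)·(9/2)·(-1/2)·(-5/2)] = 384/55
L_3(5) = (9)·(8)·(7/2)·(1)/[(6)·(5)·(1/2)·(-2)] = -42/5
L_4(5) = (9)·(8)·(7/2)·(3)/[(8)·(7)·(5/2)·(2)] = 27/10
Sum: 0 + 3·(-3/5) + (-7)·(384/55) + (-4)·(-42/5) + (-1)·(27/10) = -435/22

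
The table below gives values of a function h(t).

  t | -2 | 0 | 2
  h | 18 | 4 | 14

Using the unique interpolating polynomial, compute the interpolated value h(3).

L_0(3) = (3)·(1)/[(-2)·(-4)] = 3/8
L_1(3) = (5)·(1)/[(2)·(-2)] = -5/4
L_2(3) = (5)·(3)/[(4)·(2)] = 15/8
Sum: 18·(3/8) + 4·(-5/4) + 14·(15/8) = 28

28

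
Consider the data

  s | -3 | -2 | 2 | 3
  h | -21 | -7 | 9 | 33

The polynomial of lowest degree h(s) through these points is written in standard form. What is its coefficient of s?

0

Build the Lagrange basis polynomials:
L_0(s) = (s + 2)(s - 2)(s - 3) / [-30] = -(1/30)s^3 + (1/10)s^2 + (2/15)s - 2/5
L_1(s) = (s + 3)(s - 2)(s - 3) / [20] = (1/20)s^3 - (1/10)s^2 - (9/20)s + 9/10
L_2(s) = (s + 3)(s + 2)(s - 3) / [-20] = -(1/20)s^3 - (1/10)s^2 + (9/20)s + 9/10
L_3(s) = (s + 3)(s + 2)(s - 2) / [30] = (1/30)s^3 + (1/10)s^2 - (2/15)s - 2/5
h(s) = (-21)·L_0 + (-7)·L_1 + 9·L_2 + 33·L_3
Only the coefficient of s is needed; take it from each L_i and combine:
(-21)·(2/15) + (-7)·(-9/20) + 9·(9/20) + 33·(-2/15) = 0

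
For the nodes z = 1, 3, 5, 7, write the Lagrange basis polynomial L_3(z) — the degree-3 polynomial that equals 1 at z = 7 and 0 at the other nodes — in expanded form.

L_3(z) = (1/48)z^3 - (3/16)z^2 + (23/48)z - 5/16

L_3(z) = (z - 1)(z - 3)(z - 5) / [(6)·(4)·(2)]
       = (z^3 - 9z^2 + 23z - 15) / (48)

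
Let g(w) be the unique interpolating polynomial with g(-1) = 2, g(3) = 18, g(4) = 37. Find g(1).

Using Newton's divided-difference form:
g[-1,3] = (18 - 2) / (3 - (-1)) = 4
g[3,4] = (37 - 18) / (4 - 3) = 19
g[-1,3,4] = (19 - 4) / (4 - (-1)) = 3
g(1) = 2 + 4·(2) + 3·(2)·(-2) = -2

-2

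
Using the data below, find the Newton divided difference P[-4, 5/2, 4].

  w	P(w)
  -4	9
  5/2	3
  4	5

P[-4,5/2] = (3 - 9) / (5/2 - (-4)) = -12/13
P[5/2,4] = (5 - 3) / (4 - 5/2) = 4/3
P[-4,5/2,4] = (4/3 - (-12/13)) / (4 - (-4)) = 11/39

11/39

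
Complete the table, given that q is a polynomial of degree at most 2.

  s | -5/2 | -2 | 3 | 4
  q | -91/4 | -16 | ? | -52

The 3 known values determine q uniquely (degree ≤ 2).
Evaluate each Lagrange basis at s = 3:
L_0(3) = (5)·(-1)/[(-1/2)·(-13/2)] = -20/13
L_1(3) = (11/2)·(-1)/[(1/2)·(-6)] = 11/6
L_2(3) = (11/2)·(5)/[(13/2)·(6)] = 55/78
Sum: (-91/4)·(-20/13) + (-16)·(11/6) + (-52)·(55/78) = -31

-31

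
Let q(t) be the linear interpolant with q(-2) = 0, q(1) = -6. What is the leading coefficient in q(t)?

-2

The leading coefficient equals the top divided difference q[-2,1].
q[-2,1] = (-6 - 0) / (1 - (-2)) = -2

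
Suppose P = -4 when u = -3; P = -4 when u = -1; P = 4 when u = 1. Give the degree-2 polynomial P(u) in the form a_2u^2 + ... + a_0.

P(u) = u^2 + 4u - 1

Newton's divided differences:
P[-3,-1] = (-4 - (-4)) / (-1 - (-3)) = 0
P[-1,1] = (4 - (-4)) / (1 - (-1)) = 4
P[-3,-1,1] = (4 - 0) / (1 - (-3)) = 1
P(u) = -4 + 1·(u + 3)(u + 1)
Expanding: P(u) = u^2 + 4u - 1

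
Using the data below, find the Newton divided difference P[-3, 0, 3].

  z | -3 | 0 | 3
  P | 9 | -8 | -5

10/9

P[-3,0] = (-8 - 9) / (0 - (-3)) = -17/3
P[0,3] = (-5 - (-8)) / (3 - 0) = 1
P[-3,0,3] = (1 - (-17/3)) / (3 - (-3)) = 10/9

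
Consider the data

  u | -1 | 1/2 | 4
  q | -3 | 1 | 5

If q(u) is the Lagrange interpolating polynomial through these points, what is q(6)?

59/15

Evaluate each Lagrange basis at u = 6:
L_0(6) = (11/2)·(2)/[(-3/2)·(-5)] = 22/15
L_1(6) = (7)·(2)/[(3/2)·(-7/2)] = -8/3
L_2(6) = (7)·(11/2)/[(5)·(7/2)] = 11/5
Sum: (-3)·(22/15) + 1·(-8/3) + 5·(11/5) = 59/15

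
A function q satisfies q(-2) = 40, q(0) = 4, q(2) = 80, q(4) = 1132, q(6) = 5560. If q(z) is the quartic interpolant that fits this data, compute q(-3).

Evaluate each Lagrange basis at z = -3:
L_0(-3) = (-3)·(-5)·(-7)·(-9)/[(-2)·(-4)·(-6)·(-8)] = 315/128
L_1(-3) = (-1)·(-5)·(-7)·(-9)/[(2)·(-2)·(-4)·(-6)] = -105/32
L_2(-3) = (-1)·(-3)·(-7)·(-9)/[(4)·(2)·(-2)·(-4)] = 189/64
L_3(-3) = (-1)·(-3)·(-5)·(-9)/[(6)·(4)·(2)·(-2)] = -45/32
L_4(-3) = (-1)·(-3)·(-5)·(-7)/[(8)·(6)·(4)·(2)] = 35/128
Sum: 40·(315/128) + 4·(-105/32) + 80·(189/64) + 1132·(-45/32) + 5560·(35/128) = 250

250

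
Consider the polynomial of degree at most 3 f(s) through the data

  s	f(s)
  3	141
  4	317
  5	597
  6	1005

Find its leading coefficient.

The leading coefficient equals the top divided difference f[3,4,5,6].
f[3,4] = (317 - 141) / (4 - 3) = 176
f[4,5] = (597 - 317) / (5 - 4) = 280
f[5,6] = (1005 - 597) / (6 - 5) = 408
f[3,4,5] = (280 - 176) / (5 - 3) = 52
f[4,5,6] = (408 - 280) / (6 - 4) = 64
f[3,4,5,6] = (64 - 52) / (6 - 3) = 4

4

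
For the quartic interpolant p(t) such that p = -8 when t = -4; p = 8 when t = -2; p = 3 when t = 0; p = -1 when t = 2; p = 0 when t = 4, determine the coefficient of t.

Build the Lagrange basis polynomials:
L_0(t) = (t + 2)t(t - 2)(t - 4) / [384] = (1/384)t^4 - (1/96)t^3 - (1/96)t^2 + (1/24)t
L_1(t) = (t + 4)t(t - 2)(t - 4) / [-96] = -(1/96)t^4 + (1/48)t^3 + (1/6)t^2 - (1/3)t
L_2(t) = (t + 4)(t + 2)(t - 2)(t - 4) / [64] = (1/64)t^4 - (5/16)t^2 + 1
L_3(t) = (t + 4)(t + 2)t(t - 4) / [-96] = -(1/96)t^4 - (1/48)t^3 + (1/6)t^2 + (1/3)t
L_4(t) = (t + 4)(t + 2)t(t - 2) / [384] = (1/384)t^4 + (1/96)t^3 - (1/96)t^2 - (1/24)t
p(t) = (-8)·L_0 + 8·L_1 + 3·L_2 + (-1)·L_3 + 0·L_4
Only the coefficient of t is needed; take it from each L_i and combine:
(-8)·(1/24) + 8·(-1/3) + 3·(0) + (-1)·(1/3) + 0·(-1/24) = -10/3

-10/3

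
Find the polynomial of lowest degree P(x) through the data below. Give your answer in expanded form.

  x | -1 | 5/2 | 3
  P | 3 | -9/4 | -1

L_0(x) = (x - 5/2)(x - 3) / [14] = (1/14)x^2 - (11/28)x + 15/28
L_1(x) = (x + 1)(x - 3) / [-7/4] = -(4/7)x^2 + (8/7)x + 12/7
L_2(x) = (x + 1)(x - 5/2) / [2] = (1/2)x^2 - (3/4)x - 5/4
P(x) = 3·L_0 + (-9/4)·L_1 + (-1)·L_2
  3·L_0(x) = (3/14)x^2 - (33/28)x + 45/28
  (-9/4)·L_1(x) = (9/7)x^2 - (18/7)x - 27/7
  (-1)·L_2(x) = -(1/2)x^2 + (3/4)x + 5/4
Adding term by term: x^2 - 3x - 1

P(x) = x^2 - 3x - 1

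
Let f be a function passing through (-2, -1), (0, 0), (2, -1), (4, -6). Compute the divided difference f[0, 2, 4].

f[0,2] = (-1 - 0) / (2 - 0) = -1/2
f[2,4] = (-6 - (-1)) / (4 - 2) = -5/2
f[0,2,4] = (-5/2 - (-1/2)) / (4 - 0) = -1/2

-1/2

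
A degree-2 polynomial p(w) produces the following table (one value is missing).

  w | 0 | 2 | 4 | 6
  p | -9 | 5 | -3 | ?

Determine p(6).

The 3 known values determine p uniquely (degree ≤ 2).
Evaluate each Lagrange basis at w = 6:
L_0(6) = (4)·(2)/[(-2)·(-4)] = 1
L_1(6) = (6)·(2)/[(2)·(-2)] = -3
L_2(6) = (6)·(4)/[(4)·(2)] = 3
Sum: (-9)·(1) + 5·(-3) + (-3)·(3) = -33

-33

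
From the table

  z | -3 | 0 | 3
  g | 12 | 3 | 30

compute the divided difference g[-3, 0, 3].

2

g[-3,0] = (3 - 12) / (0 - (-3)) = -3
g[0,3] = (30 - 3) / (3 - 0) = 9
g[-3,0,3] = (9 - (-3)) / (3 - (-3)) = 2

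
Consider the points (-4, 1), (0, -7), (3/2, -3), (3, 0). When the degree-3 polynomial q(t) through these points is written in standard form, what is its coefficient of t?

178/77

Build the Lagrange basis polynomials:
L_0(t) = t(t - 3/2)(t - 3) / [-154] = -(1/154)t^3 + (9/308)t^2 - (9/308)t
L_1(t) = (t + 4)(t - 3/2)(t - 3) / [18] = (1/18)t^3 - (1/36)t^2 - (3/4)t + 1
L_2(t) = (t + 4)t(t - 3) / [-99/8] = -(8/99)t^3 - (8/99)t^2 + (32/33)t
L_3(t) = (t + 4)t(t - 3/2) / [63/2] = (2/63)t^3 + (5/63)t^2 - (4/21)t
q(t) = 1·L_0 + (-7)·L_1 + (-3)·L_2 + 0·L_3
Only the coefficient of t is needed; take it from each L_i and combine:
1·(-9/308) + (-7)·(-3/4) + (-3)·(32/33) + 0·(-4/21) = 178/77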